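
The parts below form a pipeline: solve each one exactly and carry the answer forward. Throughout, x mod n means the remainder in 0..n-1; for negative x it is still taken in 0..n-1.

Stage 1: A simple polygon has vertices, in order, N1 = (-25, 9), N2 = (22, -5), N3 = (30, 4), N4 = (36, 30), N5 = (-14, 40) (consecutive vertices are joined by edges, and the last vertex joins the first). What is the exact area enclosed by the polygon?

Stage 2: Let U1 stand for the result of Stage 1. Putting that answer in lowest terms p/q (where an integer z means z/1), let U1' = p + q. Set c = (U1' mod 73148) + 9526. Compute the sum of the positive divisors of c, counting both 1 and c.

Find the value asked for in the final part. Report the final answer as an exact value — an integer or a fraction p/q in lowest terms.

Stage 1: cross terms: (-25*-5 - 22*9)=-73, (22*4 - 30*-5)=238, (30*30 - 36*4)=756, (36*40 - -14*30)=1860, (-14*9 - -25*40)=874; twice the area = |3655| = 3655; area = 3655/2; answer 3655/2
Stage 2: U1 = 3655/2; threaded value p + q = 3657; c = 13183; 13183 is prime, so its only divisors are 1 and 13183; sigma = 1 + 13183 = 13184; answer 13184

13184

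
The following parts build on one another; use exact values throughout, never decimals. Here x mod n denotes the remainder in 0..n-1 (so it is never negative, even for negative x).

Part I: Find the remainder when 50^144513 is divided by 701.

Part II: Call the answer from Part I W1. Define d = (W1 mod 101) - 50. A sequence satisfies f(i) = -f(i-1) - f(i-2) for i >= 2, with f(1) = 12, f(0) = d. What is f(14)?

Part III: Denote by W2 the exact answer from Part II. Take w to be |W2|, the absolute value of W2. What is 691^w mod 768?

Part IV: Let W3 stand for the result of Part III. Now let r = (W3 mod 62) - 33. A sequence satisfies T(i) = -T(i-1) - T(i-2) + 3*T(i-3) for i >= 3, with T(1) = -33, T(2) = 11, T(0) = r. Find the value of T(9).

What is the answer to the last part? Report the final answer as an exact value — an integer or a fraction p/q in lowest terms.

Part I: squarings mod 701: 50^1=50, 50^2=397, 50^4=585, 50^8=137, 50^16=543, 50^32=429, 50^64=379, 50^128=637, 50^256=591, 50^512=183, 50^1024=542, 50^2048=45, 50^4096=623, 50^8192=476, 50^16384=153, 50^32768=276, 50^65536=468, 50^131072=312; 50^144513 = 50^1 * 50^128 * 50^1024 * 50^4096 * 50^8192 * 50^131072 = 2 (mod 701); answer 2
Part II: W1 = 2; d = -48; f(2) = -1*(12) - 1*(-48) = 36; iterating: f(2)=36, f(3)=-48, f(4)=12, f(5)=36, f(6)=-48, f(7)=12, f(8)=36, f(9)=-48, f(10)=12, f(11)=36, f(12)=-48, f(13)=12, f(14)=36; answer 36
Part III: W2 = 36; w = 36; squarings mod 768: 691^1=691, 691^2=553, 691^4=145, 691^8=289, 691^16=577, 691^32=385; 691^36 = 691^4 * 691^32 = 529 (mod 768); answer 529
Part IV: W3 = 529; r = 0; T(3) = -1*(11) - 1*(-33) + 3*(0) = 22; iterating: T(3)=22, T(4)=-132, T(5)=143, T(6)=55, T(7)=-594, T(8)=968, T(9)=-209; answer -209

-209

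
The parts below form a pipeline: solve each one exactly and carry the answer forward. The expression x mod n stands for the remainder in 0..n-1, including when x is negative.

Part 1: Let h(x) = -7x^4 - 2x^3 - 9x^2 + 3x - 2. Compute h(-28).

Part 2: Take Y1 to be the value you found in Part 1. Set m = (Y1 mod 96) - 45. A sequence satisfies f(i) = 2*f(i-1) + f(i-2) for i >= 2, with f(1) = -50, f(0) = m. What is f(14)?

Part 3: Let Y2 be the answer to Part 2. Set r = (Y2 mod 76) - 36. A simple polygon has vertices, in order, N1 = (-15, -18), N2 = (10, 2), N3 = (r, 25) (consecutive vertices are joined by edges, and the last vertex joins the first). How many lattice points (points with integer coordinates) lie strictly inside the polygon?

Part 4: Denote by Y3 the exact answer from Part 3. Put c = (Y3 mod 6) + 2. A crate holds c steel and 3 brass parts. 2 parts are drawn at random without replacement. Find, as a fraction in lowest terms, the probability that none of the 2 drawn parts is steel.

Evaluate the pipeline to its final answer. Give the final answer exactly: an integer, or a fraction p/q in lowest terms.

Part 1: -7*(-28)^4 - 2*(-28)^3 - 9*(-28)^2 + 3*(-28)^1 - 2 = (-4302592) + (43904) + (-7056) + (-84) + (-2) = -4265830; answer -4265830
Part 2: Y1 = -4265830; m = -19; f(2) = 2*(-50) + 1*(-19) = -119; iterating: f(2)=-119, f(3)=-288, f(4)=-695, f(5)=-1678, f(6)=-4051, f(7)=-9780, f(8)=-23611, f(9)=-57002, f(10)=-137615, f(11)=-332232, f(12)=-802079, f(13)=-1936390, f(14)=-4674859; answer -4674859
Part 3: Y2 = -4674859; r = 17; cross terms: (-15*2 - 10*-18)=150, (10*25 - 17*2)=216, (17*-18 - -15*25)=69; twice the area = |435| = 435; area = 435/2; boundary points = 5 + 1 + 1 = 7; strictly interior points = area - boundary/2 + 1 = 215; answer 215
Part 4: Y3 = 215; c = 7; total draws C(10,2) = 45; favorable C(3,2) = 3; P = 1/15; answer 1/15

1/15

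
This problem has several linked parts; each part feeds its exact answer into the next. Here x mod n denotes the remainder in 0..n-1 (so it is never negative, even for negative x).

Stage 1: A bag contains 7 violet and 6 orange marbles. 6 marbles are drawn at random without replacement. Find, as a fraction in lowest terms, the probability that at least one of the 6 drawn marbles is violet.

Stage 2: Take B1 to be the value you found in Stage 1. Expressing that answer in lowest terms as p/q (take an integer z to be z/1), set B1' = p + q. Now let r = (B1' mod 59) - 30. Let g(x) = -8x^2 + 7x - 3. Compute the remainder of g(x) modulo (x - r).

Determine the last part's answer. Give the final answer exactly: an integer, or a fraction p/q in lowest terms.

Stage 1: total draws C(13,6) = 1716; complement C(6,6) = 1; favorable 1716 - 1 = 1715; P = 1715/1716; answer 1715/1716
Stage 2: B1 = 1715/1716; threaded value p + q = 3431; r = -21; remainder = value at the root: -8*(-21)^2 + 7*(-21)^1 - 3 = (-3528) + (-147) + (-3) = -3678; answer -3678

-3678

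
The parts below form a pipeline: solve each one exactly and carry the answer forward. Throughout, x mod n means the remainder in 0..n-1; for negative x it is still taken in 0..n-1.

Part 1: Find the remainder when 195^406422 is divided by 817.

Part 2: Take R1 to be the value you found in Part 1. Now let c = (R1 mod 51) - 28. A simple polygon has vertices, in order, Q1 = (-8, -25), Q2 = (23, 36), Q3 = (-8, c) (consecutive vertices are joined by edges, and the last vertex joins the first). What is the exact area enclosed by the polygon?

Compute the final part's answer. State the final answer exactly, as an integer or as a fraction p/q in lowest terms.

Part 1: squarings mod 817: 195^1=195, 195^2=443, 195^4=169, 195^8=783, 195^16=339, 195^32=541, 195^64=195, 195^128=443, 195^256=169, 195^512=783, 195^1024=339, 195^2048=541, 195^4096=195, 195^8192=443, 195^16384=169, 195^32768=783, 195^65536=339, 195^131072=541, 195^262144=195; 195^406422 = 195^2 * 195^4 * 195^16 * 195^128 * 195^256 * 195^512 * 195^4096 * 195^8192 * 195^131072 * 195^262144 = 723 (mod 817); answer 723
Part 2: R1 = 723; c = -19; cross terms: (-8*36 - 23*-25)=287, (23*-19 - -8*36)=-149, (-8*-25 - -8*-19)=48; twice the area = |186| = 186; area = 93; answer 93

93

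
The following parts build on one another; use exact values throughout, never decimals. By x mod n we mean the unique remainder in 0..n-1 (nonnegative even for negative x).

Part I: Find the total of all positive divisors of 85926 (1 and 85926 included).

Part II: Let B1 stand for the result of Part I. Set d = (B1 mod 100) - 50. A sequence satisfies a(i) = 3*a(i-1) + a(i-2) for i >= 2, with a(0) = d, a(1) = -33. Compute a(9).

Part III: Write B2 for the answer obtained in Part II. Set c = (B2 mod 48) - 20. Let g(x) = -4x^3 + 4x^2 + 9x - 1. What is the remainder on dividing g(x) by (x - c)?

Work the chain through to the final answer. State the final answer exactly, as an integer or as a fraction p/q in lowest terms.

-157

Part I: 85926 = 2 * 3 * 14321; sigma = (1 + 2) * (1 + 3) * (1 + 14321) = 3 * 4 * 14322 = 171864; answer 171864
Part II: B1 = 171864; d = 14; a(2) = 3*(-33) + 1*(14) = -85; iterating: a(2)=-85, a(3)=-288, a(4)=-949, a(5)=-3135, a(6)=-10354, a(7)=-34197, a(8)=-112945, a(9)=-373032; answer -373032
Part III: B2 = -373032; c = 4; remainder = value at the root: -4*(4)^3 + 4*(4)^2 + 9*(4)^1 - 1 = (-256) + (64) + (36) + (-1) = -157; answer -157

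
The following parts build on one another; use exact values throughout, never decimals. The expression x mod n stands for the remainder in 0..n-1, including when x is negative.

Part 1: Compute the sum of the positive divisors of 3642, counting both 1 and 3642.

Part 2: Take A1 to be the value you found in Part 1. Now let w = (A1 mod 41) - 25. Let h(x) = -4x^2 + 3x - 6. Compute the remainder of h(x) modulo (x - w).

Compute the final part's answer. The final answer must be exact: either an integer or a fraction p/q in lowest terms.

-748

Part 1: 3642 = 2 * 3 * 607; sigma = (1 + 2) * (1 + 3) * (1 + 607) = 3 * 4 * 608 = 7296; answer 7296
Part 2: A1 = 7296; w = 14; remainder = value at the root: -4*(14)^2 + 3*(14)^1 - 6 = (-784) + (42) + (-6) = -748; answer -748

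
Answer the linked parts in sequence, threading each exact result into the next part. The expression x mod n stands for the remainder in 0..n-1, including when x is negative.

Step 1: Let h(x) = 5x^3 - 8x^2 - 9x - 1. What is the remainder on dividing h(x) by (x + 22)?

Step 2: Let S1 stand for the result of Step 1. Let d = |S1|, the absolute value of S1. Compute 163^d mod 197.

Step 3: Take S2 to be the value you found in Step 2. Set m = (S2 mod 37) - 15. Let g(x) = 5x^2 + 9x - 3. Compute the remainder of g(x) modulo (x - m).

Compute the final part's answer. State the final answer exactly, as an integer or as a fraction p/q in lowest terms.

587

Step 1: remainder = value at the root: 5*(-22)^3 - 8*(-22)^2 - 9*(-22)^1 - 1 = (-53240) + (-3872) + (198) + (-1) = -56915; answer -56915
Step 2: S1 = -56915; d = 56915; squarings mod 197: 163^1=163, 163^2=171, 163^4=85, 163^8=133, 163^16=156, 163^32=105, 163^64=190, 163^128=49, 163^256=37, 163^512=187, 163^1024=100, 163^2048=150, 163^4096=42, 163^8192=188, 163^16384=81, 163^32768=60; 163^56915 = 163^1 * 163^2 * 163^16 * 163^64 * 163^512 * 163^1024 * 163^2048 * 163^4096 * 163^16384 * 163^32768 = 62 (mod 197); answer 62
Step 3: S2 = 62; m = 10; remainder = value at the root: 5*(10)^2 + 9*(10)^1 - 3 = (500) + (90) + (-3) = 587; answer 587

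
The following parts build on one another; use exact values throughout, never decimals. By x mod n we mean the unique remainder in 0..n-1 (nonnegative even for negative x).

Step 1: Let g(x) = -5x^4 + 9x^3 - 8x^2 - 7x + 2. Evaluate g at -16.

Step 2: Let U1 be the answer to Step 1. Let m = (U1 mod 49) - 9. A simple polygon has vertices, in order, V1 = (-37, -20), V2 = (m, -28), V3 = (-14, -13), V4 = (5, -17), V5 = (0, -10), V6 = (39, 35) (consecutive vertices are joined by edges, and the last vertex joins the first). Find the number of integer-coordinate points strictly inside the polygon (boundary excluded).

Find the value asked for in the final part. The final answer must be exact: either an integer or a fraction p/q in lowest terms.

Step 1: -5*(-16)^4 + 9*(-16)^3 - 8*(-16)^2 - 7*(-16)^1 + 2 = (-327680) + (-36864) + (-2048) + (112) + (2) = -366478; answer -366478
Step 2: U1 = -366478; m = 33; cross terms: (-37*-28 - 33*-20)=1696, (33*-13 - -14*-28)=-821, (-14*-17 - 5*-13)=303, (5*-10 - 0*-17)=-50, (0*35 - 39*-10)=390, (39*-20 - -37*35)=515; twice the area = |2033| = 2033; area = 2033/2; boundary points = 2 + 1 + 1 + 1 + 3 + 1 = 9; strictly interior points = area - boundary/2 + 1 = 1013; answer 1013

1013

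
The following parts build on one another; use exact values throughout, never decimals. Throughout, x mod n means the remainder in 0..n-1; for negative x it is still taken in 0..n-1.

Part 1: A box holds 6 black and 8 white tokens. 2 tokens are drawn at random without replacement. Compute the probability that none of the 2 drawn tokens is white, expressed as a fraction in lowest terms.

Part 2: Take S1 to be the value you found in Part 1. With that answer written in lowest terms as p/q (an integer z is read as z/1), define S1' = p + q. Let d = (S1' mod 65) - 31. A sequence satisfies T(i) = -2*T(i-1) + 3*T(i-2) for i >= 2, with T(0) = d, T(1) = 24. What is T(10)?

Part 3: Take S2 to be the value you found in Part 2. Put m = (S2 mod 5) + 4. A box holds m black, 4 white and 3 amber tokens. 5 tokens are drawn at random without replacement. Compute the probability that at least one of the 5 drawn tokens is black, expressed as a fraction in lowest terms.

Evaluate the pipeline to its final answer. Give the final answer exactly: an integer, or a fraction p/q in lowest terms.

422/429

Part 1: total draws C(14,2) = 91; favorable C(6,2) = 15; P = 15/91; answer 15/91
Part 2: S1 = 15/91; threaded value p + q = 106; d = 10; T(2) = -2*(24) + 3*(10) = -18; iterating: T(2)=-18, T(3)=108, T(4)=-270, T(5)=864, T(6)=-2538, T(7)=7668, T(8)=-22950, T(9)=68904, T(10)=-206658; answer -206658
Part 3: S2 = -206658; m = 6; total draws C(13,5) = 1287; complement C(7,5) = 21; favorable 1287 - 21 = 1266; P = 422/429; answer 422/429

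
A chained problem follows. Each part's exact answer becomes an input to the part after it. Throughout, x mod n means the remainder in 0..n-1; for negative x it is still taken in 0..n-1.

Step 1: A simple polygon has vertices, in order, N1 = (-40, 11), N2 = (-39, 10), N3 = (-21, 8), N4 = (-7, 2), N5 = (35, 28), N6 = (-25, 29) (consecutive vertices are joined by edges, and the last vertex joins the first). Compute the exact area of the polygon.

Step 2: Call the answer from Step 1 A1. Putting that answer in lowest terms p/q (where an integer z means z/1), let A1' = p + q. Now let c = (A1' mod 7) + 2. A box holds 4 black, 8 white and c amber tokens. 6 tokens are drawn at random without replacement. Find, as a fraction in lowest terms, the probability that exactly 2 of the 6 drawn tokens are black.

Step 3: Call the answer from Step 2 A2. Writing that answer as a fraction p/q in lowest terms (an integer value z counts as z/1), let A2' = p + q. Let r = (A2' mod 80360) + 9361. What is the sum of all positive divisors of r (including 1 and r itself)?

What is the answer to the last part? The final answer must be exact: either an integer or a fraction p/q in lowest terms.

22680

Step 1: cross terms: (-40*10 - -39*11)=29, (-39*8 - -21*10)=-102, (-21*2 - -7*8)=14, (-7*28 - 35*2)=-266, (35*29 - -25*28)=1715, (-25*11 - -40*29)=885; twice the area = |2275| = 2275; area = 2275/2; answer 2275/2
Step 2: A1 = 2275/2; threaded value p + q = 2277; c = 4; total draws C(16,6) = 8008; favorable C(4,2)*C(12,4) = 2970; P = 135/364; answer 135/364
Step 3: A2 = 135/364; threaded value p + q = 499; r = 9860; 9860 = 2^2 * 5 * 17 * 29; sigma = (1 + 2 + 4) * (1 + 5) * (1 + 17) * (1 + 29) = 7 * 6 * 18 * 30 = 22680; answer 22680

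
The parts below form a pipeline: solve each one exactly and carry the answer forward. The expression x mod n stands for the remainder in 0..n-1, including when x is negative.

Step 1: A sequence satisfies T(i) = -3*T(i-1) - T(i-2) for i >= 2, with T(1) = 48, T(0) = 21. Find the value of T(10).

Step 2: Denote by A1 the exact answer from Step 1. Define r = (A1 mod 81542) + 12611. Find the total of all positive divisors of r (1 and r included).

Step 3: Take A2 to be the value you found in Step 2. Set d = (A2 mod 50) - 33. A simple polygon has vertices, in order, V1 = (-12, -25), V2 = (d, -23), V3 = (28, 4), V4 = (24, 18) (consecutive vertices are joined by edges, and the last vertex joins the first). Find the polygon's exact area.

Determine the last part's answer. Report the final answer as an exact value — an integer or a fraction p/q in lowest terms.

857/2

Step 1: T(2) = -3*(48) - 1*(21) = -165; iterating: T(2)=-165, T(3)=447, T(4)=-1176, T(5)=3081, T(6)=-8067, T(7)=21120, T(8)=-55293, T(9)=144759, T(10)=-378984; answer -378984
Step 2: A1 = -378984; r = 41337; 41337 = 3^3 * 1531; sigma = (1 + 3 + 9 + 27) * (1 + 1531) = 40 * 1532 = 61280; answer 61280
Step 3: A2 = 61280; d = -3; cross terms: (-12*-23 - -3*-25)=201, (-3*4 - 28*-23)=632, (28*18 - 24*4)=408, (24*-25 - -12*18)=-384; twice the area = |857| = 857; area = 857/2; answer 857/2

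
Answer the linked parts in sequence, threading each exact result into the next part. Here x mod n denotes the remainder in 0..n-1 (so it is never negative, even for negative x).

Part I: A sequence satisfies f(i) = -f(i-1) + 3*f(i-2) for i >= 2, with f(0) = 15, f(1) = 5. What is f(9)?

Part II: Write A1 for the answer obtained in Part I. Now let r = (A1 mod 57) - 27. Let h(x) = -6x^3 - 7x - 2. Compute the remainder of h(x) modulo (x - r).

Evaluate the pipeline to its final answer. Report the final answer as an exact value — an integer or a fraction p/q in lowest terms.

Part I: f(2) = -1*(5) + 3*(15) = 40; iterating: f(2)=40, f(3)=-25, f(4)=145, f(5)=-220, f(6)=655, f(7)=-1315, f(8)=3280, f(9)=-7225; answer -7225
Part II: A1 = -7225; r = -13; remainder = value at the root: -6*(-13)^3 - 7*(-13)^1 - 2 = (13182) + (91) + (-2) = 13271; answer 13271

13271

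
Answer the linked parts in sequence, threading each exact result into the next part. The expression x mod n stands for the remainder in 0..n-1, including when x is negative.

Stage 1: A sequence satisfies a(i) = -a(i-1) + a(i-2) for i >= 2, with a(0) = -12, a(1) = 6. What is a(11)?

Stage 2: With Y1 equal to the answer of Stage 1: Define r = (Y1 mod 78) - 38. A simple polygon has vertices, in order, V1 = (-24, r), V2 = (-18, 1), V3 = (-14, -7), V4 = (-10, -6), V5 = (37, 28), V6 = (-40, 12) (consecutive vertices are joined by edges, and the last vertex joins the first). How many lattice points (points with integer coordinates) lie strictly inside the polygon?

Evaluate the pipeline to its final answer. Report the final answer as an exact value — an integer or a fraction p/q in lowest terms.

Stage 1: a(2) = -1*(6) + 1*(-12) = -18; iterating: a(2)=-18, a(3)=24, a(4)=-42, a(5)=66, a(6)=-108, a(7)=174, a(8)=-282, a(9)=456, a(10)=-738, a(11)=1194; answer 1194
Stage 2: Y1 = 1194; r = -14; cross terms: (-24*1 - -18*-14)=-276, (-18*-7 - -14*1)=140, (-14*-6 - -10*-7)=14, (-10*28 - 37*-6)=-58, (37*12 - -40*28)=1564, (-40*-14 - -24*12)=848; twice the area = |2232| = 2232; area = 1116; boundary points = 3 + 4 + 1 + 1 + 1 + 2 = 12; strictly interior points = area - boundary/2 + 1 = 1111; answer 1111

1111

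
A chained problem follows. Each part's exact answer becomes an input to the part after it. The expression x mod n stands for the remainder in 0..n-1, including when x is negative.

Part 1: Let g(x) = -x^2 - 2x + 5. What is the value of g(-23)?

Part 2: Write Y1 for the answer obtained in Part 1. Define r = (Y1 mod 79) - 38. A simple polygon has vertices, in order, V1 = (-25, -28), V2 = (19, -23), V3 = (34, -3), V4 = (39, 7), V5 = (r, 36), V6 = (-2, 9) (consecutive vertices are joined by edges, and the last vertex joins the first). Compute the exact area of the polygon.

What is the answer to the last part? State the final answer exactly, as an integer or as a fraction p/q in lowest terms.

2009

Part 1: -1*(-23)^2 - 2*(-23)^1 + 5 = (-529) + (46) + (5) = -478; answer -478
Part 2: Y1 = -478; r = 37; cross terms: (-25*-23 - 19*-28)=1107, (19*-3 - 34*-23)=725, (34*7 - 39*-3)=355, (39*36 - 37*7)=1145, (37*9 - -2*36)=405, (-2*-28 - -25*9)=281; twice the area = |4018| = 4018; area = 2009; answer 2009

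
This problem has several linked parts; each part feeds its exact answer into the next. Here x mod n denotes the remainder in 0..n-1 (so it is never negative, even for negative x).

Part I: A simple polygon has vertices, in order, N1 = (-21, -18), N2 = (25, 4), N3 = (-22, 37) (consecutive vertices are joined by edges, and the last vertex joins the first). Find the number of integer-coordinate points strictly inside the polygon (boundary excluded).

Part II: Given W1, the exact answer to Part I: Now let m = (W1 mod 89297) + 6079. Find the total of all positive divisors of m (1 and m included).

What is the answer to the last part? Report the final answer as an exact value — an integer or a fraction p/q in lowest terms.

11034

Part I: cross terms: (-21*4 - 25*-18)=366, (25*37 - -22*4)=1013, (-22*-18 - -21*37)=1173; twice the area = |2552| = 2552; area = 1276; boundary points = 2 + 1 + 1 = 4; strictly interior points = area - boundary/2 + 1 = 1275; answer 1275
Part II: W1 = 1275; m = 7354; 7354 = 2 * 3677; sigma = (1 + 2) * (1 + 3677) = 3 * 3678 = 11034; answer 11034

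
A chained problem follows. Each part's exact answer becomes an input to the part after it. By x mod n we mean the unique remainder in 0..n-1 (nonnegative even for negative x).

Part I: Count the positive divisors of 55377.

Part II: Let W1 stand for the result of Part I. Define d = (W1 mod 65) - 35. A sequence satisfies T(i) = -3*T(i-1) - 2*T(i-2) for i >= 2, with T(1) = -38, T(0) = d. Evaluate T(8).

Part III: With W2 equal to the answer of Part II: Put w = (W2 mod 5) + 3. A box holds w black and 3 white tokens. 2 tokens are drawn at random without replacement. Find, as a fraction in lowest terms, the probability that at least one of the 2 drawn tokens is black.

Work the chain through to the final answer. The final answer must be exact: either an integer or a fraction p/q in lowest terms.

6/7

Part I: 55377 = 3^3 * 7 * 293; number of divisors = (3+1) * (1+1) * (1+1) = 16; answer 16
Part II: W1 = 16; d = -19; T(2) = -3*(-38) - 2*(-19) = 152; iterating: T(2)=152, T(3)=-380, T(4)=836, T(5)=-1748, T(6)=3572, T(7)=-7220, T(8)=14516; answer 14516
Part III: W2 = 14516; w = 4; total draws C(7,2) = 21; complement C(3,2) = 3; favorable 21 - 3 = 18; P = 6/7; answer 6/7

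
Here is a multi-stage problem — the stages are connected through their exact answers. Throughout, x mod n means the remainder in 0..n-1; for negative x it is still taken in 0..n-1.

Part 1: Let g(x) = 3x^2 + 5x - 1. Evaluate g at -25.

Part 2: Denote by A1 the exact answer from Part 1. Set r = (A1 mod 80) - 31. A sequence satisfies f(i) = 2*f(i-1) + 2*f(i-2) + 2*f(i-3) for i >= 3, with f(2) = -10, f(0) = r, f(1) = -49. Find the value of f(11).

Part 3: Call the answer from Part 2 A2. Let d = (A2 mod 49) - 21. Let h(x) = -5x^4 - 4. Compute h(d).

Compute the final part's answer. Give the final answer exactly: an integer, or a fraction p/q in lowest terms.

-409

Part 1: 3*(-25)^2 + 5*(-25)^1 - 1 = (1875) + (-125) + (-1) = 1749; answer 1749
Part 2: A1 = 1749; r = 38; f(3) = 2*(-10) + 2*(-49) + 2*(38) = -42; iterating: f(3)=-42, f(4)=-202, f(5)=-508, f(6)=-1504, f(7)=-4428, f(8)=-12880, f(9)=-37624, f(10)=-109864, f(11)=-320736; answer -320736
Part 3: A2 = -320736; d = -3; -5*(-3)^4 - 4 = (-405) + (-4) = -409; answer -409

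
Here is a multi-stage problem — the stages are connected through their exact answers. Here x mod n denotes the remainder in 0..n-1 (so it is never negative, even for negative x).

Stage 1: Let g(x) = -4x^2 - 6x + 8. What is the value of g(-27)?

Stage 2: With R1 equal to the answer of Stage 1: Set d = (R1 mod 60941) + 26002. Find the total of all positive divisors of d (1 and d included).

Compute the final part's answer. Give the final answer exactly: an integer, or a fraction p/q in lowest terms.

Stage 1: -4*(-27)^2 - 6*(-27)^1 + 8 = (-2916) + (162) + (8) = -2746; answer -2746
Stage 2: R1 = -2746; d = 84197; 84197 = 269 * 313; sigma = (1 + 269) * (1 + 313) = 270 * 314 = 84780; answer 84780

84780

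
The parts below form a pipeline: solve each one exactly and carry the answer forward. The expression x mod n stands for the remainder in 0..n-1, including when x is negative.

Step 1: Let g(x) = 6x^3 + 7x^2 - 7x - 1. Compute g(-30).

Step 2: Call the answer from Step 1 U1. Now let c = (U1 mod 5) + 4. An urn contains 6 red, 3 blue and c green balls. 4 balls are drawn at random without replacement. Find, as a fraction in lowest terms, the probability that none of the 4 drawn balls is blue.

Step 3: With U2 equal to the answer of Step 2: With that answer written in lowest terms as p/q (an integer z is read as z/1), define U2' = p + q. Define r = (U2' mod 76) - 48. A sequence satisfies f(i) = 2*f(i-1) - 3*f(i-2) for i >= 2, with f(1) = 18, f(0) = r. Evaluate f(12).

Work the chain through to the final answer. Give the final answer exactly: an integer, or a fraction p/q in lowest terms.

Step 1: 6*(-30)^3 + 7*(-30)^2 - 7*(-30)^1 - 1 = (-162000) + (6300) + (210) + (-1) = -155491; answer -155491
Step 2: U1 = -155491; c = 8; total draws C(17,4) = 2380; favorable C(14,4) = 1001; P = 143/340; answer 143/340
Step 3: U2 = 143/340; threaded value p + q = 483; r = -21; f(2) = 2*(18) - 3*(-21) = 99; iterating: f(2)=99, f(3)=144, f(4)=-9, f(5)=-450, f(6)=-873, f(7)=-396, f(8)=1827, f(9)=4842, f(10)=4203, f(11)=-6120, f(12)=-24849; answer -24849

-24849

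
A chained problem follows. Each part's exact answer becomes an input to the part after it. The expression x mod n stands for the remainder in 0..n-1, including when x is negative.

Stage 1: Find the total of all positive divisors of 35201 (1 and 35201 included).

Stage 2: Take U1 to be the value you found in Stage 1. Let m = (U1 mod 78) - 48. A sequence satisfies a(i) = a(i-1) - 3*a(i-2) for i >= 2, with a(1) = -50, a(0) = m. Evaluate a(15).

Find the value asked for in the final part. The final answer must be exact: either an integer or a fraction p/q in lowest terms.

Stage 1: 35201 is prime, so its only divisors are 1 and 35201; sigma = 1 + 35201 = 35202; answer 35202
Stage 2: U1 = 35202; m = -24; a(2) = 1*(-50) - 3*(-24) = 22; iterating: a(2)=22, a(3)=172, a(4)=106, a(5)=-410, a(6)=-728, a(7)=502, a(8)=2686, a(9)=1180, a(10)=-6878, a(11)=-10418, a(12)=10216, a(13)=41470, a(14)=10822, a(15)=-113588; answer -113588

-113588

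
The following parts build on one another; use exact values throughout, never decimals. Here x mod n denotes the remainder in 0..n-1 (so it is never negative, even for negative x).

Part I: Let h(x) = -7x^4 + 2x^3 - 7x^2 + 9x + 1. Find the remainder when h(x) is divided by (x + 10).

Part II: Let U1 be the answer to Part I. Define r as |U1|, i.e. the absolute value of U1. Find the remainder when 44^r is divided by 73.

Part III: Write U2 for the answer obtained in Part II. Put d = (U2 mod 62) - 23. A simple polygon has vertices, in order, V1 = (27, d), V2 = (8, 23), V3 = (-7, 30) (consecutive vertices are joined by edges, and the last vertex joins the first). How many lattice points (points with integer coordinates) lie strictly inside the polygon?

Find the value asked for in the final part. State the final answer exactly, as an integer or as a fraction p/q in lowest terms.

Part I: remainder = value at the root: -7*(-10)^4 + 2*(-10)^3 - 7*(-10)^2 + 9*(-10)^1 + 1 = (-70000) + (-2000) + (-700) + (-90) + (1) = -72789; answer -72789
Part II: U1 = -72789; r = 72789; squarings mod 73: 44^1=44, 44^2=38, 44^4=57, 44^8=37, 44^16=55, 44^32=32, 44^64=2, 44^128=4, 44^256=16, 44^512=37, 44^1024=55, 44^2048=32, 44^4096=2, 44^8192=4, 44^16384=16, 44^32768=37, 44^65536=55; 44^72789 = 44^1 * 44^4 * 44^16 * 44^64 * 44^1024 * 44^2048 * 44^4096 * 44^65536 = 52 (mod 73); answer 52
Part III: U2 = 52; d = 29; cross terms: (27*23 - 8*29)=389, (8*30 - -7*23)=401, (-7*29 - 27*30)=-1013; twice the area = |-223| = 223; area = 223/2; boundary points = 1 + 1 + 1 = 3; strictly interior points = area - boundary/2 + 1 = 111; answer 111

111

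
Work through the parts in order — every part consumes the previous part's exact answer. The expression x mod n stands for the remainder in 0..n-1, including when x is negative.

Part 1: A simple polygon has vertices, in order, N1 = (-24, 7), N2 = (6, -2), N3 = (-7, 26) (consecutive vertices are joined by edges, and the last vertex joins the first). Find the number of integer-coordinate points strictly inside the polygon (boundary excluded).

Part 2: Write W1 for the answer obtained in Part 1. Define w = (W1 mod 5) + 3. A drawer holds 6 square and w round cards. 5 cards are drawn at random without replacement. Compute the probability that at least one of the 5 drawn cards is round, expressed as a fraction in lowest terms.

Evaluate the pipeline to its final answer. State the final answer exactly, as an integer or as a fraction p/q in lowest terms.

20/21

Part 1: cross terms: (-24*-2 - 6*7)=6, (6*26 - -7*-2)=142, (-7*7 - -24*26)=575; twice the area = |723| = 723; area = 723/2; boundary points = 3 + 1 + 1 = 5; strictly interior points = area - boundary/2 + 1 = 360; answer 360
Part 2: W1 = 360; w = 3; total draws C(9,5) = 126; complement C(6,5) = 6; favorable 126 - 6 = 120; P = 20/21; answer 20/21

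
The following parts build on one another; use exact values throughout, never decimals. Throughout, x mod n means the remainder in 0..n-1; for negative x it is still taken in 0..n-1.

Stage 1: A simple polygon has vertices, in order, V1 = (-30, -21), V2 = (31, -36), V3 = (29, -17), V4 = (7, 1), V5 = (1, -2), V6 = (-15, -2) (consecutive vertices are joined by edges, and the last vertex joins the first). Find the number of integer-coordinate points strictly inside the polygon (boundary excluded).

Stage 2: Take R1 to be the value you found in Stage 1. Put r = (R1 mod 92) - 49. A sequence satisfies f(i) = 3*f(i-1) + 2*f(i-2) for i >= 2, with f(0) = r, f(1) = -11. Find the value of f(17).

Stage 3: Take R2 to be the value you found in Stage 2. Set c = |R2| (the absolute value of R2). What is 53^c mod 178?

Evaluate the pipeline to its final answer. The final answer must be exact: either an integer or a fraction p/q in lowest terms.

71

Stage 1: cross terms: (-30*-36 - 31*-21)=1731, (31*-17 - 29*-36)=517, (29*1 - 7*-17)=148, (7*-2 - 1*1)=-15, (1*-2 - -15*-2)=-32, (-15*-21 - -30*-2)=255; twice the area = |2604| = 2604; area = 1302; boundary points = 1 + 1 + 2 + 3 + 16 + 1 = 24; strictly interior points = area - boundary/2 + 1 = 1291; answer 1291
Stage 2: R1 = 1291; r = -46; f(2) = 3*(-11) + 2*(-46) = -125; iterating: f(2)=-125, f(3)=-397, f(4)=-1441, f(5)=-5117, f(6)=-18233, f(7)=-64933, f(8)=-231265, f(9)=-823661, f(10)=-2933513, f(11)=-10447861, f(12)=-37210609, f(13)=-132527549, f(14)=-472003865, f(15)=-1681066693, f(16)=-5987207809, f(17)=-21323756813; answer -21323756813
Stage 3: R2 = -21323756813; c = 21323756813; squarings mod 178: 53^1=53, 53^2=139, 53^4=97, 53^8=153, 53^16=91, 53^32=93, 53^64=105, 53^128=167, 53^256=121, 53^512=45, 53^1024=67, 53^2048=39, 53^4096=97, 53^8192=153, 53^16384=91, 53^32768=93, 53^65536=105, 53^131072=167, 53^262144=121, 53^524288=45, 53^1048576=67, 53^2097152=39, 53^4194304=97, 53^8388608=153, 53^16777216=91, 53^33554432=93, 53^67108864=105, 53^134217728=167, 53^268435456=121, 53^536870912=45, 53^1073741824=67, 53^2147483648=39, 53^4294967296=97, 53^8589934592=153, 53^17179869184=91; 53^21323756813 = 53^1 * 53^4 * 53^8 * 53^256 * 53^1024 * 53^4096 * 53^8192 * 53^32768 * 53^131072 * 53^262144 * 53^524288 * 53^1048576 * 53^2097152 * 53^4194304 * 53^8388608 * 53^33554432 * 53^67108864 * 53^268435456 * 53^536870912 * 53^1073741824 * 53^2147483648 * 53^17179869184 = 71 (mod 178); answer 71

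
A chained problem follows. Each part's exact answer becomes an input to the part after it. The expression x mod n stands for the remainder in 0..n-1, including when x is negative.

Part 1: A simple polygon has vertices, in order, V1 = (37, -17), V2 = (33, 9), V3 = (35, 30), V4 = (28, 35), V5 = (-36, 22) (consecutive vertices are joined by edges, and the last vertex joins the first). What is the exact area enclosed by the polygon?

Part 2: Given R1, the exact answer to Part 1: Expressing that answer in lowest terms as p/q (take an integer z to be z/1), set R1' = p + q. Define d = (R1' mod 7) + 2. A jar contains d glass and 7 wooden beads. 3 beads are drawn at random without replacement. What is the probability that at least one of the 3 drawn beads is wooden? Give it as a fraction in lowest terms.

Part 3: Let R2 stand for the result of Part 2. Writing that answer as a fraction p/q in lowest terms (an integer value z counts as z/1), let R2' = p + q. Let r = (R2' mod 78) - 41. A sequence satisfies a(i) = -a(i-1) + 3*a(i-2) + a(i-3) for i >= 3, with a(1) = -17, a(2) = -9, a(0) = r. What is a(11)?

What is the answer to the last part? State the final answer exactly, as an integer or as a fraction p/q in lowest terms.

Part 1: cross terms: (37*9 - 33*-17)=894, (33*30 - 35*9)=675, (35*35 - 28*30)=385, (28*22 - -36*35)=1876, (-36*-17 - 37*22)=-202; twice the area = |3628| = 3628; area = 1814; answer 1814
Part 2: R1 = 1814; threaded value p + q = 1815; d = 4; total draws C(11,3) = 165; complement C(4,3) = 4; favorable 165 - 4 = 161; P = 161/165; answer 161/165
Part 3: R2 = 161/165; threaded value p + q = 326; r = -27; a(3) = -1*(-9) + 3*(-17) + 1*(-27) = -69; iterating: a(3)=-69, a(4)=25, a(5)=-241, a(6)=247, a(7)=-945, a(8)=1445, a(9)=-4033, a(10)=7423, a(11)=-18077; answer -18077

-18077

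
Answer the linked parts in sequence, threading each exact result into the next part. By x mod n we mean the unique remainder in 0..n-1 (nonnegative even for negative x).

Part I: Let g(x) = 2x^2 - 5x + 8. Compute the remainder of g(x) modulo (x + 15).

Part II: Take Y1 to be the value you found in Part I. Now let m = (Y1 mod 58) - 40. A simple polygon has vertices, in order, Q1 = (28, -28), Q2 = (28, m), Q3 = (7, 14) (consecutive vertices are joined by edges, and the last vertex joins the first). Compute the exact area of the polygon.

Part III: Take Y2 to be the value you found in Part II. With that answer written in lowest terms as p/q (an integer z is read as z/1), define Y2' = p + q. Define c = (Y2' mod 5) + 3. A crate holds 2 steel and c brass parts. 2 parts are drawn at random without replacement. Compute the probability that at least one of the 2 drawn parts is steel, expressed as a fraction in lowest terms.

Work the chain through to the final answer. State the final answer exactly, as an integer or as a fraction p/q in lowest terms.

13/28

Part I: remainder = value at the root: 2*(-15)^2 - 5*(-15)^1 + 8 = (450) + (75) + (8) = 533; answer 533
Part II: Y1 = 533; m = -29; cross terms: (28*-29 - 28*-28)=-28, (28*14 - 7*-29)=595, (7*-28 - 28*14)=-588; twice the area = |-21| = 21; area = 21/2; answer 21/2
Part III: Y2 = 21/2; threaded value p + q = 23; c = 6; total draws C(8,2) = 28; complement C(6,2) = 15; favorable 28 - 15 = 13; P = 13/28; answer 13/28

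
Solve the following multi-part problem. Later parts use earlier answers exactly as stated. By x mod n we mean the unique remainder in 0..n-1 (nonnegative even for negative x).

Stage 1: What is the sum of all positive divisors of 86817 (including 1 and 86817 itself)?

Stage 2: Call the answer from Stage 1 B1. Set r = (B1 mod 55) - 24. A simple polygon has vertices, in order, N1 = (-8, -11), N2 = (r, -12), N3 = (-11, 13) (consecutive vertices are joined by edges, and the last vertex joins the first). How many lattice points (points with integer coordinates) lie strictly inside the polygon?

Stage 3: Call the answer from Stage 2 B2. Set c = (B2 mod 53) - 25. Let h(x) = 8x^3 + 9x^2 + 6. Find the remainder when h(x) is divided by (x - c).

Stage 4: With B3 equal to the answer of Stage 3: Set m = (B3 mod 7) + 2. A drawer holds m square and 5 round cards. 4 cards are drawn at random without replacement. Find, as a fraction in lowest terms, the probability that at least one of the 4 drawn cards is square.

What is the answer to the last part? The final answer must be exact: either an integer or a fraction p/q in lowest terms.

Stage 1: 86817 = 3 * 43 * 673; sigma = (1 + 3) * (1 + 43) * (1 + 673) = 4 * 44 * 674 = 118624; answer 118624
Stage 2: B1 = 118624; r = 20; cross terms: (-8*-12 - 20*-11)=316, (20*13 - -11*-12)=128, (-11*-11 - -8*13)=225; twice the area = |669| = 669; area = 669/2; boundary points = 1 + 1 + 3 = 5; strictly interior points = area - boundary/2 + 1 = 333; answer 333
Stage 3: B2 = 333; c = -10; remainder = value at the root: 8*(-10)^3 + 9*(-10)^2 + 6 = (-8000) + (900) + (6) = -7094; answer -7094
Stage 4: B3 = -7094; m = 6; total draws C(11,4) = 330; complement C(5,4) = 5; favorable 330 - 5 = 325; P = 65/66; answer 65/66

65/66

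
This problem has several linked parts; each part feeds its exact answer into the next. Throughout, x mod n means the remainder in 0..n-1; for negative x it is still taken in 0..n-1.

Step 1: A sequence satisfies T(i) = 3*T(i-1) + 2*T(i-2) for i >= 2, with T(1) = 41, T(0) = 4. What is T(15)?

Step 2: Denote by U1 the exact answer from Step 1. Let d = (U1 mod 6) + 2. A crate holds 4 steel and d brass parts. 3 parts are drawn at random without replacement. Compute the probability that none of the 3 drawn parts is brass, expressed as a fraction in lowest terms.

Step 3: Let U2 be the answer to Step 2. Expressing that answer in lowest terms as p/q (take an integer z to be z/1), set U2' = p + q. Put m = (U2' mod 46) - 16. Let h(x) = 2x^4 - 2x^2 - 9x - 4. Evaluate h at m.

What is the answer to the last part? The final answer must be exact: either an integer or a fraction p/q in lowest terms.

Step 1: T(2) = 3*(41) + 2*(4) = 131; iterating: T(2)=131, T(3)=475, T(4)=1687, T(5)=6011, T(6)=21407, T(7)=76243, T(8)=271543, T(9)=967115, T(10)=3444431, T(11)=12267523, T(12)=43691431, T(13)=155609339, T(14)=554210879, T(15)=1973851315; answer 1973851315
Step 2: U1 = 1973851315; d = 3; total draws C(7,3) = 35; favorable C(4,3) = 4; P = 4/35; answer 4/35
Step 3: U2 = 4/35; threaded value p + q = 39; m = 23; 2*(23)^4 - 2*(23)^2 - 9*(23)^1 - 4 = (559682) + (-1058) + (-207) + (-4) = 558413; answer 558413

558413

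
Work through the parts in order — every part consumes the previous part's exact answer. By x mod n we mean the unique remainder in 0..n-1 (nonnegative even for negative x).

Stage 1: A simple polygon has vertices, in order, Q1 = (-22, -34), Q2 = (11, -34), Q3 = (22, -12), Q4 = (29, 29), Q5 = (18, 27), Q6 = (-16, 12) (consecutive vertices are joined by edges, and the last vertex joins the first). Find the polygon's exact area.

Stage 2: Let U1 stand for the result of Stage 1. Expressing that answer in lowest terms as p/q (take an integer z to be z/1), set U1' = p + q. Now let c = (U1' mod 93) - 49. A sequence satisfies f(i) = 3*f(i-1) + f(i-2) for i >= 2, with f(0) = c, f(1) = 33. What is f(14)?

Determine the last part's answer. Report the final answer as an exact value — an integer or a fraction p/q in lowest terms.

203705402

Stage 1: cross terms: (-22*-34 - 11*-34)=1122, (11*-12 - 22*-34)=616, (22*29 - 29*-12)=986, (29*27 - 18*29)=261, (18*12 - -16*27)=648, (-16*-34 - -22*12)=808; twice the area = |4441| = 4441; area = 4441/2; answer 4441/2
Stage 2: U1 = 4441/2; threaded value p + q = 4443; c = 23; f(2) = 3*(33) + 1*(23) = 122; iterating: f(2)=122, f(3)=399, f(4)=1319, f(5)=4356, f(6)=14387, f(7)=47517, f(8)=156938, f(9)=518331, f(10)=1711931, f(11)=5654124, f(12)=18674303, f(13)=61677033, f(14)=203705402; answer 203705402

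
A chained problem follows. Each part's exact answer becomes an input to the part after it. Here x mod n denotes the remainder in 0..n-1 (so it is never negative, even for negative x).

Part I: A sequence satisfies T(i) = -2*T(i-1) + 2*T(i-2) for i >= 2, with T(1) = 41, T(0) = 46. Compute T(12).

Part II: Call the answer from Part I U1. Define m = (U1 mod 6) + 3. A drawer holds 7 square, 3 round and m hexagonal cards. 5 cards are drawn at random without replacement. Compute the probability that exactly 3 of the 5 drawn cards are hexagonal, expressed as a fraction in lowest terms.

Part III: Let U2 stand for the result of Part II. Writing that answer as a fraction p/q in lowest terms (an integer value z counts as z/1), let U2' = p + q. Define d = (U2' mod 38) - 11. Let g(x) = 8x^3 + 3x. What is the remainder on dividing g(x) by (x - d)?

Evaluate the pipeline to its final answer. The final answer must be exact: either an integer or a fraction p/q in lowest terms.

-524

Part I: T(2) = -2*(41) + 2*(46) = 10; iterating: T(2)=10, T(3)=62, T(4)=-104, T(5)=332, T(6)=-872, T(7)=2408, T(8)=-6560, T(9)=17936, T(10)=-48992, T(11)=133856, T(12)=-365696; answer -365696
Part II: U1 = -365696; m = 7; total draws C(17,5) = 6188; favorable C(7,3)*C(10,2) = 1575; P = 225/884; answer 225/884
Part III: U2 = 225/884; threaded value p + q = 1109; d = -4; remainder = value at the root: 8*(-4)^3 + 3*(-4)^1 = (-512) + (-12) = -524; answer -524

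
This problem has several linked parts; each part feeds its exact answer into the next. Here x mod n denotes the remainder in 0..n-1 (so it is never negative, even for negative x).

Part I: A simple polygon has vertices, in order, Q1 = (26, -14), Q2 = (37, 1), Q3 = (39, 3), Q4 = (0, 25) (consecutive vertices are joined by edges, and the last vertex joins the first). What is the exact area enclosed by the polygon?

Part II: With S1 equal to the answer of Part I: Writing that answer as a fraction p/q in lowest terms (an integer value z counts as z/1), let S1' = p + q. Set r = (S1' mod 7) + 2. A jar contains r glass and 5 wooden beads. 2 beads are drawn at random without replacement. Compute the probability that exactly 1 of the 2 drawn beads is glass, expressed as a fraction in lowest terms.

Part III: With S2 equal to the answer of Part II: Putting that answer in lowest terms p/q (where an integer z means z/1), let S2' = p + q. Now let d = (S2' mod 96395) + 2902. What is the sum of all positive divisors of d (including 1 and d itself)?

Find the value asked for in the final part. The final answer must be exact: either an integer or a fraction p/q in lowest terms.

Part I: cross terms: (26*1 - 37*-14)=544, (37*3 - 39*1)=72, (39*25 - 0*3)=975, (0*-14 - 26*25)=-650; twice the area = |941| = 941; area = 941/2; answer 941/2
Part II: S1 = 941/2; threaded value p + q = 943; r = 7; total draws C(12,2) = 66; favorable C(7,1)*C(5,1) = 35; P = 35/66; answer 35/66
Part III: S2 = 35/66; threaded value p + q = 101; d = 3003; 3003 = 3 * 7 * 11 * 13; sigma = (1 + 3) * (1 + 7) * (1 + 11) * (1 + 13) = 4 * 8 * 12 * 14 = 5376; answer 5376

5376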